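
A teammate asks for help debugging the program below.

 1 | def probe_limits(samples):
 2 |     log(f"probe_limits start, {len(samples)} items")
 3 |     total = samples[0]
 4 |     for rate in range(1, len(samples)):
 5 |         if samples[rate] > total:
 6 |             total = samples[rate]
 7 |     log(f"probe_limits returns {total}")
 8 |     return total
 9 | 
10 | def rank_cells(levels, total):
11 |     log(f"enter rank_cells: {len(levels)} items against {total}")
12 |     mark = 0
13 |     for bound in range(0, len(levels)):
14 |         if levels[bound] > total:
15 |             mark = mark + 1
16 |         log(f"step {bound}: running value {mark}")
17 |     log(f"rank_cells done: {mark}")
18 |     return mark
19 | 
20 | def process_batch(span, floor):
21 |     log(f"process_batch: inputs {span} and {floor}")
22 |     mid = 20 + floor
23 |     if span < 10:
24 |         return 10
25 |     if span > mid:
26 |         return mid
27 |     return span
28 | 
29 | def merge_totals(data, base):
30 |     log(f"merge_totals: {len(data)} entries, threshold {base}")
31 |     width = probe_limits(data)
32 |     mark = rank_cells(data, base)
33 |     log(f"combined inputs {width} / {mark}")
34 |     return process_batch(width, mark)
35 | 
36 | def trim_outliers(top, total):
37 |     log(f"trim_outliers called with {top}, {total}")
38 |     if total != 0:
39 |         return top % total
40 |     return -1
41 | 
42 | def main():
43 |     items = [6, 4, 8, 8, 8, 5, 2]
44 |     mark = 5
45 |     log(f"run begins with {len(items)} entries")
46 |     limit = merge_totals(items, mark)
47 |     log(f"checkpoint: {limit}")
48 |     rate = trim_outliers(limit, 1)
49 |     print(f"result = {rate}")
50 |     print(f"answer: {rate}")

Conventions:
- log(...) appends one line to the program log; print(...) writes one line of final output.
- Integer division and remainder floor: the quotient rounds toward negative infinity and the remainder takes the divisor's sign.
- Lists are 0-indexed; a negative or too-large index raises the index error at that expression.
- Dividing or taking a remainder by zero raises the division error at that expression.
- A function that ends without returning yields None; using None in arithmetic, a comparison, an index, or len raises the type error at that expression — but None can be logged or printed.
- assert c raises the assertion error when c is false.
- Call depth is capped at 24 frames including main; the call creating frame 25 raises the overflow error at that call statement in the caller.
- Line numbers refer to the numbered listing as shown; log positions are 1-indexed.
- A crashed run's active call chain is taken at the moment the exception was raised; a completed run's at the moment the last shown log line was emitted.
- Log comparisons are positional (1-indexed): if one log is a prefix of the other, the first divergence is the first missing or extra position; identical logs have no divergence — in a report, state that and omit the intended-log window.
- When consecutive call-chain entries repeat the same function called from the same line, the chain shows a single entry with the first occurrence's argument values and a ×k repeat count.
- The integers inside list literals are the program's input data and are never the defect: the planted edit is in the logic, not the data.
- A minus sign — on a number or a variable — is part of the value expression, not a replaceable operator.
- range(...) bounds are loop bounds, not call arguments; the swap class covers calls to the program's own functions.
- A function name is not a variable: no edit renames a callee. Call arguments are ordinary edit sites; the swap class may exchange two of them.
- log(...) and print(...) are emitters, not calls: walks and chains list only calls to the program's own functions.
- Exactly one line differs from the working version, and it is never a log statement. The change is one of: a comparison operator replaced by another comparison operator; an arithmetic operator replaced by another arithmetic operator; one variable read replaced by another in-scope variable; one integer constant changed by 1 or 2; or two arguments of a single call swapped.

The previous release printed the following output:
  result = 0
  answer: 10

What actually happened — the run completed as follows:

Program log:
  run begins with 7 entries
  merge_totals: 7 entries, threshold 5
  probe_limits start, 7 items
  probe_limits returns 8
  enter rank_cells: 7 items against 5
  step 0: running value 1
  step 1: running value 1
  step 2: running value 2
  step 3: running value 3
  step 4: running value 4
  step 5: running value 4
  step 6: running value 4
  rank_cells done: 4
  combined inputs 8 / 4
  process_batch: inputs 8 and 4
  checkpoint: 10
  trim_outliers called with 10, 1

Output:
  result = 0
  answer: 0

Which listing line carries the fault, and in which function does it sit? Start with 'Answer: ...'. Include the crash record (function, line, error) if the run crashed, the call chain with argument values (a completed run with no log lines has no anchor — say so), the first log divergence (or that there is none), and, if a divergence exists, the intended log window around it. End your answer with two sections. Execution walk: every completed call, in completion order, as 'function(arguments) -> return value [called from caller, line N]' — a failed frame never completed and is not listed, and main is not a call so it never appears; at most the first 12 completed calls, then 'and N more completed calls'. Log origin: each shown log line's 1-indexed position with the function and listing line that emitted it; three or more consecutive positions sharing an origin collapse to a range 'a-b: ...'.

Answer: the defect is in main at line 50.
Core observation: Every logged value matches the working version; the printed result is what differs.
Call chain: main -> trim_outliers(10, 1) (called at line 48).
First divergence: none; the two logs match at every position.
Execution walk:
  probe_limits([6, 4, 8, 8, 8, 5, 2]) -> 8  [called from merge_totals, line 31]
  rank_cells([6, 4, 8, 8, 8, 5, 2], 5) -> 4  [called from merge_totals, line 32]
  process_batch(8, 4) -> 10  [called from merge_totals, line 34]
  merge_totals([6, 4, 8, 8, 8, 5, 2], 5) -> 10  [called from main, line 46]
  trim_outliers(10, 1) -> 0  [called from main, line 48]
Log line origins:
  1: logged in main at line 45
  2: logged in merge_totals at line 30
  3: logged in probe_limits at line 2
  4: logged in probe_limits at line 7
  5: logged in rank_cells at line 11
  6-12: logged in rank_cells at line 16
  13: logged in rank_cells at line 17
  14: logged in merge_totals at line 33
  15: logged in process_batch at line 21
  16: logged in main at line 47
  17: logged in trim_outliers at line 37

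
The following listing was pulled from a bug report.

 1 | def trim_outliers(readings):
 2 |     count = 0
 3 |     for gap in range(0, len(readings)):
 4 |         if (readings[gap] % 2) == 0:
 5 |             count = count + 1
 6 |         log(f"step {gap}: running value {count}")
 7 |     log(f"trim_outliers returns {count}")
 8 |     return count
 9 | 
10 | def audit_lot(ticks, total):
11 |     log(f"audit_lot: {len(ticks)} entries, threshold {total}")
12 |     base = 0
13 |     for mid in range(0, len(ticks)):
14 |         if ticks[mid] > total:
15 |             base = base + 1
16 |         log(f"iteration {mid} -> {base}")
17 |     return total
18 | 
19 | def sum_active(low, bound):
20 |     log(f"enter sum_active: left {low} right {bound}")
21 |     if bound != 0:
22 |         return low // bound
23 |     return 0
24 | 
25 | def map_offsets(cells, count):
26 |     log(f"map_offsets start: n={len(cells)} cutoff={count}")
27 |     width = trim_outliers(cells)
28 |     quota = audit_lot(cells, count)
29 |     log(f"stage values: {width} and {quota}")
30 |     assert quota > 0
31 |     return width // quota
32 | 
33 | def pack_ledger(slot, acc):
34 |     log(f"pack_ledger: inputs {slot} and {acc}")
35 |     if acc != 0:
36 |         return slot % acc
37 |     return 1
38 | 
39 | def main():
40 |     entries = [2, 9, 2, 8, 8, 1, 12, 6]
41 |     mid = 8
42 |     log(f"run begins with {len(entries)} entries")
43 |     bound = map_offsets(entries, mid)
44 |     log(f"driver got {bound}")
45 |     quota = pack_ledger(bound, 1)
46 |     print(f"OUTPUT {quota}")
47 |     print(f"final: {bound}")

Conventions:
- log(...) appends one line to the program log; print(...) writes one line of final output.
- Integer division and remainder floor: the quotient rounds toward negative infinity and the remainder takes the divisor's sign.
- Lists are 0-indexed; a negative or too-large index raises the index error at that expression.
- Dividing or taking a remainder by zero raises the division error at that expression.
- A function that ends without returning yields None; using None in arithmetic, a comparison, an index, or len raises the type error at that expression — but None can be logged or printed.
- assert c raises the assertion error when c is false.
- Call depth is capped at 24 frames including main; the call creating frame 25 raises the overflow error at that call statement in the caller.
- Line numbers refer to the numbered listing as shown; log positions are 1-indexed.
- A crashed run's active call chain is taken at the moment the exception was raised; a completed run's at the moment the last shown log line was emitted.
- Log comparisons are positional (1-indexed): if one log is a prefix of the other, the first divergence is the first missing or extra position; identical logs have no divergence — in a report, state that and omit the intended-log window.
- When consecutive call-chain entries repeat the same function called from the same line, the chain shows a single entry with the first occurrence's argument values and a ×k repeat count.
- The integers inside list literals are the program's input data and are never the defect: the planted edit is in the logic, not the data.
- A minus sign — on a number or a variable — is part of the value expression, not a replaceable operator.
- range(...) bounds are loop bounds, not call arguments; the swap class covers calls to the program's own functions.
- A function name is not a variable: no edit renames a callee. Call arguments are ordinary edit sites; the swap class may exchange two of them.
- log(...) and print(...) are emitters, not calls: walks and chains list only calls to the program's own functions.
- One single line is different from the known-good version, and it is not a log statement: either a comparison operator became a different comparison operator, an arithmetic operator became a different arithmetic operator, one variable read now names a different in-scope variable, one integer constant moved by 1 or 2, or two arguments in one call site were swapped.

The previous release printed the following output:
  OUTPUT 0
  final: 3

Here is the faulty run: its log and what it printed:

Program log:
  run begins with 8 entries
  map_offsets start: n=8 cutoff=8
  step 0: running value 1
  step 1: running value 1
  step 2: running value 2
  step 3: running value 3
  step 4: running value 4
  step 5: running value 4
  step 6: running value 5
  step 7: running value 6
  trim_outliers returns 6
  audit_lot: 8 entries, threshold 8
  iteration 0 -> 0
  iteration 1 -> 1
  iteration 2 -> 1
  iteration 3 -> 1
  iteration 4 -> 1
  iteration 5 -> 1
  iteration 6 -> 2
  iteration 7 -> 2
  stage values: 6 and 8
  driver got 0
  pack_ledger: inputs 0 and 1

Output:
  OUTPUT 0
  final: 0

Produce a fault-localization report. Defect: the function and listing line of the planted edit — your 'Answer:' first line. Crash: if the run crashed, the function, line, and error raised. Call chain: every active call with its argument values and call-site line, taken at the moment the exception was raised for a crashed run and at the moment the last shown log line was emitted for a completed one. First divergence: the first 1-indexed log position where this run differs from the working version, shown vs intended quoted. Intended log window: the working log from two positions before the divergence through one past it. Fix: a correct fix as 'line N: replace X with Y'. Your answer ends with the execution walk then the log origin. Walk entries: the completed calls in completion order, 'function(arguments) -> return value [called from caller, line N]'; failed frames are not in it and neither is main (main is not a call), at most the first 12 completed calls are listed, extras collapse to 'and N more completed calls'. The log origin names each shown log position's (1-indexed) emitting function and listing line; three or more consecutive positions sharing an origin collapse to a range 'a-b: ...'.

Answer: the defect is in audit_lot at line 17.
Key fact: Everything matches until log position 21, which reads 'stage values: 6 and 8' in place of 'stage values: 6 and 2'.
Call chain: main -> pack_ledger(0, 1) (called at line 45).
First divergence: at position 21 the run shows 'stage values: 6 and 8' where the working version logs 'stage values: 6 and 2'.
Intended log window:
  19: iteration 6 -> 2
  20: iteration 7 -> 2
  21: stage values: 6 and 2
  22: driver got 3
Execution walk:
  trim_outliers([2, 9, 2, 8, 8, 1, 12, 6]) -> 6  [called from map_offsets, line 27]
  audit_lot([2, 9, 2, 8, 8, 1, 12, 6], 8) -> 8  [called from map_offsets, line 28]
  map_offsets([2, 9, 2, 8, 8, 1, 12, 6], 8) -> 0  [called from main, line 43]
  pack_ledger(0, 1) -> 0  [called from main, line 45]
Log line origins:
  1: emitted by main (line 42)
  2: emitted by map_offsets (line 26)
  3-10: emitted by trim_outliers (line 6)
  11: emitted by trim_outliers (line 7)
  12: emitted by audit_lot (line 11)
  13-20: emitted by audit_lot (line 16)
  21: emitted by map_offsets (line 29)
  22: emitted by main (line 44)
  23: emitted by pack_ledger (line 34)
A correct fix: line 17: replace `total` with `base`.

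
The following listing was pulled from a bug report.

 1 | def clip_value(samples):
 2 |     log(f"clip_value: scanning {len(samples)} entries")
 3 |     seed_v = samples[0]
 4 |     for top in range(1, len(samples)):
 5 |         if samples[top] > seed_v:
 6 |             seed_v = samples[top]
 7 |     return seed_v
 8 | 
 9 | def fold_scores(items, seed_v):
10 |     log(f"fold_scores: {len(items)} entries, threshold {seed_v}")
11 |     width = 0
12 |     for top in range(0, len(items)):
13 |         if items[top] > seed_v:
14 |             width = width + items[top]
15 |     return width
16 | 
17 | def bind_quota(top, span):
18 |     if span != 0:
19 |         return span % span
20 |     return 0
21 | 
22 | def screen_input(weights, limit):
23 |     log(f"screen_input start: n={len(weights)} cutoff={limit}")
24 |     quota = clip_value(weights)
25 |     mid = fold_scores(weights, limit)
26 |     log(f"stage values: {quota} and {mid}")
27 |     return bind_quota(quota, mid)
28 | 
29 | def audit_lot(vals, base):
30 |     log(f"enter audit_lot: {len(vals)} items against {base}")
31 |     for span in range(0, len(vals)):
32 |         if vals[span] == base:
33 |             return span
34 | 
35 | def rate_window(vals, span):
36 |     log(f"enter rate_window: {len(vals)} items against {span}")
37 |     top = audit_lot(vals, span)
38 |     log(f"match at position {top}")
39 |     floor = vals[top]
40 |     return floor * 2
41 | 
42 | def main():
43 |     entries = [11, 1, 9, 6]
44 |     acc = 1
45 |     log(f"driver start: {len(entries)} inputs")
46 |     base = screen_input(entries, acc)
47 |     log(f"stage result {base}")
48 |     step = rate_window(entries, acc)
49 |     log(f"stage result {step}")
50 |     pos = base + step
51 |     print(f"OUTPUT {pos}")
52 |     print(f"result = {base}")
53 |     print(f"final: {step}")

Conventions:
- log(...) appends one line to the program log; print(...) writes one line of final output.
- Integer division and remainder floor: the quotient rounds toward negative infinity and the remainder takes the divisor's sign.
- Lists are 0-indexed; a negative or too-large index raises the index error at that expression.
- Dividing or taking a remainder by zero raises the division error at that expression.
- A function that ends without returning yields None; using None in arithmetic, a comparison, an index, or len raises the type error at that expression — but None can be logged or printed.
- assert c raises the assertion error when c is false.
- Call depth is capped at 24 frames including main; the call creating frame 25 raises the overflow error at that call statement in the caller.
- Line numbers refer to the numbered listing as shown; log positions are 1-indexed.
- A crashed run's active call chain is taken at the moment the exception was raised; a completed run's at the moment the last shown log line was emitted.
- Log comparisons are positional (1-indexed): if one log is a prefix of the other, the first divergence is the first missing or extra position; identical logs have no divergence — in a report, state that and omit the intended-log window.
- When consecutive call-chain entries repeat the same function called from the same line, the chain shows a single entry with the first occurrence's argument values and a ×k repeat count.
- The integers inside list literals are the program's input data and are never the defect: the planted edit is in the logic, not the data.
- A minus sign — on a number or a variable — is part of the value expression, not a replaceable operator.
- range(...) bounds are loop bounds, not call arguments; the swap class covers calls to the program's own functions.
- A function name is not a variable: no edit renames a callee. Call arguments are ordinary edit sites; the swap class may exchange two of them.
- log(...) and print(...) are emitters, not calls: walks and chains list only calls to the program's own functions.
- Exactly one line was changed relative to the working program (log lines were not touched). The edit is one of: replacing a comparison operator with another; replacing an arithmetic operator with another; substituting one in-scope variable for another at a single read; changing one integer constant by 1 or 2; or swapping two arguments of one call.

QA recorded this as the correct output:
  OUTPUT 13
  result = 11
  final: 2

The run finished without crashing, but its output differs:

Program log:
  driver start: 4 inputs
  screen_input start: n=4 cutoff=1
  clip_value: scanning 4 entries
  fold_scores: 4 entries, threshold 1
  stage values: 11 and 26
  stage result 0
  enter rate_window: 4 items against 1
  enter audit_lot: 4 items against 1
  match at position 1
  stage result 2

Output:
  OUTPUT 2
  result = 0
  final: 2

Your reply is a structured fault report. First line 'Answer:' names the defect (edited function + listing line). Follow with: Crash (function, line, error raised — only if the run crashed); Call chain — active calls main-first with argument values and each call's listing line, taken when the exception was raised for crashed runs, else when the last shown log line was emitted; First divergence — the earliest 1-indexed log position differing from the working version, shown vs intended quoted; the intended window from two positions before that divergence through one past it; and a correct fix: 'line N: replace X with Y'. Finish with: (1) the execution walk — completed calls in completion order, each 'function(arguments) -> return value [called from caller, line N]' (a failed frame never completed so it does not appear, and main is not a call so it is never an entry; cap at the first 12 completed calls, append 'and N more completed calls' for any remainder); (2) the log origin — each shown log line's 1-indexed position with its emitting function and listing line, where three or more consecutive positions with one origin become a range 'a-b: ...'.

Answer: the defect is in bind_quota at line 19.
Key fact: The log first diverges at position 6: the faulty run prints 'stage result 0' where the working version prints 'stage result 11'.
Call chain: main.
First divergence: position 6 — shown 'stage result 0', intended 'stage result 11'.
Intended log window:
  4: fold_scores: 4 entries, threshold 1
  5: stage values: 11 and 26
  6: stage result 11
  7: enter rate_window: 4 items against 1
Execution walk:
  clip_value([11, 1, 9, 6]) -> 11  [called from screen_input, line 24]
  fold_scores([11, 1, 9, 6], 1) -> 26  [called from screen_input, line 25]
  bind_quota(11, 26) -> 0  [called from screen_input, line 27]
  screen_input([11, 1, 9, 6], 1) -> 0  [called from main, line 46]
  audit_lot([11, 1, 9, 6], 1) -> 1  [called from rate_window, line 37]
  rate_window([11, 1, 9, 6], 1) -> 2  [called from main, line 48]
Log line origins:
  1: from main, line 45
  2: from screen_input, line 23
  3: from clip_value, line 2
  4: from fold_scores, line 10
  5: from screen_input, line 26
  6: from main, line 47
  7: from rate_window, line 36
  8: from audit_lot, line 30
  9: from rate_window, line 38
  10: from main, line 49
A correct fix: line 19: replace `span % span` with `top % span`.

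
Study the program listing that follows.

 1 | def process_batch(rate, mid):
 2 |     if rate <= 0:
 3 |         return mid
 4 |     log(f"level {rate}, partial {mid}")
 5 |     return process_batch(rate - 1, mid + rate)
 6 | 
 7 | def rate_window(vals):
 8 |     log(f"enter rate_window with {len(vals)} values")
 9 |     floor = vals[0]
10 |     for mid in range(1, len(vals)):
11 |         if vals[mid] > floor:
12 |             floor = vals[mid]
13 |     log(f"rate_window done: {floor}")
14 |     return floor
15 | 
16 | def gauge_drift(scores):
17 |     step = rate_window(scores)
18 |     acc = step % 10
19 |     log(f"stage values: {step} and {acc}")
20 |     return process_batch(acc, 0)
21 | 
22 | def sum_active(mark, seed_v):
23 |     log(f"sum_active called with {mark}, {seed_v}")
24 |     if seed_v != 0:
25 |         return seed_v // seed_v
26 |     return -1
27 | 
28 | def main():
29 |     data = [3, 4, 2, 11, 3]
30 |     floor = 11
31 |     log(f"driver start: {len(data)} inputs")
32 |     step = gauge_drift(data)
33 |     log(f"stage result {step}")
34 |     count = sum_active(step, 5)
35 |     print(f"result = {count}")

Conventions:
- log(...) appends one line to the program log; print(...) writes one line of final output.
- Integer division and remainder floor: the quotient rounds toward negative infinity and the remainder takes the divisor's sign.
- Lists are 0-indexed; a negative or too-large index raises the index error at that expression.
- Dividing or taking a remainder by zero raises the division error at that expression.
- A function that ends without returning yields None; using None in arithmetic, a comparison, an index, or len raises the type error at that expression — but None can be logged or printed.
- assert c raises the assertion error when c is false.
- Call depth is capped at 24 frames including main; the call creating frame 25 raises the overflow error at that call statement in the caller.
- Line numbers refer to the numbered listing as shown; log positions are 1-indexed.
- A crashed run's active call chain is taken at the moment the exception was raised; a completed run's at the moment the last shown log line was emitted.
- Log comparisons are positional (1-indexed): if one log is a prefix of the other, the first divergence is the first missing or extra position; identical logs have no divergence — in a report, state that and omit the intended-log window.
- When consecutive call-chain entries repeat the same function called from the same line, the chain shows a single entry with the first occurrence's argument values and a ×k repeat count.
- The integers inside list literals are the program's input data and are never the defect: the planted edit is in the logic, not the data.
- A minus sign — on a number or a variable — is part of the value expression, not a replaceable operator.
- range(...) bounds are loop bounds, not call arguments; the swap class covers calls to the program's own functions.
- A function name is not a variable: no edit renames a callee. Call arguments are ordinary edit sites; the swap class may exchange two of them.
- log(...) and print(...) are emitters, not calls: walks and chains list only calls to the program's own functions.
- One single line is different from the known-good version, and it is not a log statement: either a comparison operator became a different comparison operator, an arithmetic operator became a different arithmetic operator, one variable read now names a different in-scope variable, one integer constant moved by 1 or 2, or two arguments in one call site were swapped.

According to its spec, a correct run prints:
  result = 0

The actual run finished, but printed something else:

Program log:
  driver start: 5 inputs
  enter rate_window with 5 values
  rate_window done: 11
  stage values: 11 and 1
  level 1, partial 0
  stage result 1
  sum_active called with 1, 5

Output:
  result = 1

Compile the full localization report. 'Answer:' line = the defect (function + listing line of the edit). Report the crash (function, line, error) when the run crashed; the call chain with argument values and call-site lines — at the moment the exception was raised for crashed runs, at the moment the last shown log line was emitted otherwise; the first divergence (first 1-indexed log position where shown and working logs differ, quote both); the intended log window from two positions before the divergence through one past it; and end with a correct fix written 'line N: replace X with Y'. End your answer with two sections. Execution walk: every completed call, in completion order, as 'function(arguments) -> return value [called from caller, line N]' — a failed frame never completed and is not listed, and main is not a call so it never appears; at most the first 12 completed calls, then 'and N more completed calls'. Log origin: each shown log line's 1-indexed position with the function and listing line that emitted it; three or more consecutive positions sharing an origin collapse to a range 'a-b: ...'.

Answer: the defect is in sum_active at line 25.
The tell: Log streams are identical — the defect surfaces only in the printed output.
Call chain: main -> sum_active(1, 5) (called at line 34).
First divergence: there is none — every log position agrees.
Execution walk:
  rate_window([3, 4, 2, 11, 3]) -> 11  [called from gauge_drift, line 17]
  process_batch(0, 1) -> 1  [called from process_batch, line 5]
  process_batch(1, 0) -> 1  [called from gauge_drift, line 20]
  gauge_drift([3, 4, 2, 11, 3]) -> 1  [called from main, line 32]
  sum_active(1, 5) -> 1  [called from main, line 34]
Log origins:
  1 — main, line 31
  2 — rate_window, line 8
  3 — rate_window, line 13
  4 — gauge_drift, line 19
  5 — process_batch, line 4
  6 — main, line 33
  7 — sum_active, line 23
A correct fix: line 25: replace `seed_v // seed_v` with `mark // seed_v`.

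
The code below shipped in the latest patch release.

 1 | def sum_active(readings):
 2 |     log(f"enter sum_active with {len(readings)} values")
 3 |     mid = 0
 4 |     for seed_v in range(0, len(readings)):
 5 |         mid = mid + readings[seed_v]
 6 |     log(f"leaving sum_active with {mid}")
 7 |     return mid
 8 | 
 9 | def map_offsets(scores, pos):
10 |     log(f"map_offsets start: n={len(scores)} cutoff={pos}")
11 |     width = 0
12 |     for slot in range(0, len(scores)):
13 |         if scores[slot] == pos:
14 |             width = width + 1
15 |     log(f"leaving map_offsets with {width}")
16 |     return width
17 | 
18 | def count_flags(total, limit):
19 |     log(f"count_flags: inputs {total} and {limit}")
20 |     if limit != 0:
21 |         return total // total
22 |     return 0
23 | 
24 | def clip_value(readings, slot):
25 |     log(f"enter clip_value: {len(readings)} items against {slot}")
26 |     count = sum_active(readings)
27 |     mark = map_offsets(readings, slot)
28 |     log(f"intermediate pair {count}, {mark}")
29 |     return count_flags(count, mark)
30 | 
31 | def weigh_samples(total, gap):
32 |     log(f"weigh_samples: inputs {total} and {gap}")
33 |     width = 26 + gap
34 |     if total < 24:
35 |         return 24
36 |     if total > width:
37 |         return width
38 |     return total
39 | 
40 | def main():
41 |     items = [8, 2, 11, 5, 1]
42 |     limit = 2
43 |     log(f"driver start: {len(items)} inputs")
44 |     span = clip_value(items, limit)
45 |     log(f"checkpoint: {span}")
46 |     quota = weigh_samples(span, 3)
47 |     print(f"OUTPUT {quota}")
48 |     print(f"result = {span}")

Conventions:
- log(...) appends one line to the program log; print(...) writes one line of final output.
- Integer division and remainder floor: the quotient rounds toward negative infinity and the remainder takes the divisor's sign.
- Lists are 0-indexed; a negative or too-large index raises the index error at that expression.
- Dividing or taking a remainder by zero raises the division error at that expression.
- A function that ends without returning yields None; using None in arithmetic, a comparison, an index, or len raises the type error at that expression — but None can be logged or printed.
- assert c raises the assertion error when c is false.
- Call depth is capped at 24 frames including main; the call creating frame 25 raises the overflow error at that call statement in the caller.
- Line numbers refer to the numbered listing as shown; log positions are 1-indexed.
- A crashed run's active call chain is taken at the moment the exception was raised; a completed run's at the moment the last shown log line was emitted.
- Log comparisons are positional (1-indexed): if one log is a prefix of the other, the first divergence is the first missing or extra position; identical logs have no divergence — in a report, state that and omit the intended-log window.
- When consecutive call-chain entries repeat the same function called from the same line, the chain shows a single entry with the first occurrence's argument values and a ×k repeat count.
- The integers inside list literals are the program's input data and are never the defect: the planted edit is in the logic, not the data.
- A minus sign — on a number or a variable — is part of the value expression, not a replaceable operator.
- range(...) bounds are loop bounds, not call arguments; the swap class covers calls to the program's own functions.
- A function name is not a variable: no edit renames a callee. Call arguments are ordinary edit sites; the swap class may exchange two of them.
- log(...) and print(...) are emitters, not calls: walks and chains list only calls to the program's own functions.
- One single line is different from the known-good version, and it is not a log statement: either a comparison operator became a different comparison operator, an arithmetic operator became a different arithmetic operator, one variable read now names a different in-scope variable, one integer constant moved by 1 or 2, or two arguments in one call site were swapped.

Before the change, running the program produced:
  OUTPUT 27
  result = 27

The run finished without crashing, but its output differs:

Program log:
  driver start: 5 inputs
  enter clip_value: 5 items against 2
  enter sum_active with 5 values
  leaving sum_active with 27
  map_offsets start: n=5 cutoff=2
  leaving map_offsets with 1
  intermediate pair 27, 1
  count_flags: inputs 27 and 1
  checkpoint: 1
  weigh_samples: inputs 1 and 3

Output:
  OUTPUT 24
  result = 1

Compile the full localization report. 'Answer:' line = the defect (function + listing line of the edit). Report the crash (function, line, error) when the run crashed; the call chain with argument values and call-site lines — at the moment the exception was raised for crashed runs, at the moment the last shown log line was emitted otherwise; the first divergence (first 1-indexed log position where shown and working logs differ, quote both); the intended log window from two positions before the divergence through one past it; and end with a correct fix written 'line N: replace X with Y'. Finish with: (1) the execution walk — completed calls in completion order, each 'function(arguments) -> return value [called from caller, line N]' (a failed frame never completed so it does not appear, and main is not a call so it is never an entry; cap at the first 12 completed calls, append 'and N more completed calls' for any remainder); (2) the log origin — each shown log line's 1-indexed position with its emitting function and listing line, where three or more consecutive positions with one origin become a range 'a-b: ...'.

Answer: the defect is in count_flags at line 21.
Key observation: Everything matches until log position 9, which reads 'checkpoint: 1' in place of 'checkpoint: 27'.
Call chain: main -> weigh_samples(1, 3) (called at line 46).
First divergence: position 9 — shown 'checkpoint: 1', intended 'checkpoint: 27'.
Intended log window:
  7: intermediate pair 27, 1
  8: count_flags: inputs 27 and 1
  9: checkpoint: 27
  10: weigh_samples: inputs 27 and 3
Execution walk:
  sum_active([8, 2, 11, 5, 1]) -> 27  [called from clip_value, line 26]
  map_offsets([8, 2, 11, 5, 1], 2) -> 1  [called from clip_value, line 27]
  count_flags(27, 1) -> 1  [called from clip_value, line 29]
  clip_value([8, 2, 11, 5, 1], 2) -> 1  [called from main, line 44]
  weigh_samples(1, 3) -> 24  [called from main, line 46]
Origin of each log line:
  1: logged in main at line 43
  2: logged in clip_value at line 25
  3: logged in sum_active at line 2
  4: logged in sum_active at line 6
  5: logged in map_offsets at line 10
  6: logged in map_offsets at line 15
  7: logged in clip_value at line 28
  8: logged in count_flags at line 19
  9: logged in main at line 45
  10: logged in weigh_samples at line 32
A correct fix: line 21: replace `total // total` with `total // limit`.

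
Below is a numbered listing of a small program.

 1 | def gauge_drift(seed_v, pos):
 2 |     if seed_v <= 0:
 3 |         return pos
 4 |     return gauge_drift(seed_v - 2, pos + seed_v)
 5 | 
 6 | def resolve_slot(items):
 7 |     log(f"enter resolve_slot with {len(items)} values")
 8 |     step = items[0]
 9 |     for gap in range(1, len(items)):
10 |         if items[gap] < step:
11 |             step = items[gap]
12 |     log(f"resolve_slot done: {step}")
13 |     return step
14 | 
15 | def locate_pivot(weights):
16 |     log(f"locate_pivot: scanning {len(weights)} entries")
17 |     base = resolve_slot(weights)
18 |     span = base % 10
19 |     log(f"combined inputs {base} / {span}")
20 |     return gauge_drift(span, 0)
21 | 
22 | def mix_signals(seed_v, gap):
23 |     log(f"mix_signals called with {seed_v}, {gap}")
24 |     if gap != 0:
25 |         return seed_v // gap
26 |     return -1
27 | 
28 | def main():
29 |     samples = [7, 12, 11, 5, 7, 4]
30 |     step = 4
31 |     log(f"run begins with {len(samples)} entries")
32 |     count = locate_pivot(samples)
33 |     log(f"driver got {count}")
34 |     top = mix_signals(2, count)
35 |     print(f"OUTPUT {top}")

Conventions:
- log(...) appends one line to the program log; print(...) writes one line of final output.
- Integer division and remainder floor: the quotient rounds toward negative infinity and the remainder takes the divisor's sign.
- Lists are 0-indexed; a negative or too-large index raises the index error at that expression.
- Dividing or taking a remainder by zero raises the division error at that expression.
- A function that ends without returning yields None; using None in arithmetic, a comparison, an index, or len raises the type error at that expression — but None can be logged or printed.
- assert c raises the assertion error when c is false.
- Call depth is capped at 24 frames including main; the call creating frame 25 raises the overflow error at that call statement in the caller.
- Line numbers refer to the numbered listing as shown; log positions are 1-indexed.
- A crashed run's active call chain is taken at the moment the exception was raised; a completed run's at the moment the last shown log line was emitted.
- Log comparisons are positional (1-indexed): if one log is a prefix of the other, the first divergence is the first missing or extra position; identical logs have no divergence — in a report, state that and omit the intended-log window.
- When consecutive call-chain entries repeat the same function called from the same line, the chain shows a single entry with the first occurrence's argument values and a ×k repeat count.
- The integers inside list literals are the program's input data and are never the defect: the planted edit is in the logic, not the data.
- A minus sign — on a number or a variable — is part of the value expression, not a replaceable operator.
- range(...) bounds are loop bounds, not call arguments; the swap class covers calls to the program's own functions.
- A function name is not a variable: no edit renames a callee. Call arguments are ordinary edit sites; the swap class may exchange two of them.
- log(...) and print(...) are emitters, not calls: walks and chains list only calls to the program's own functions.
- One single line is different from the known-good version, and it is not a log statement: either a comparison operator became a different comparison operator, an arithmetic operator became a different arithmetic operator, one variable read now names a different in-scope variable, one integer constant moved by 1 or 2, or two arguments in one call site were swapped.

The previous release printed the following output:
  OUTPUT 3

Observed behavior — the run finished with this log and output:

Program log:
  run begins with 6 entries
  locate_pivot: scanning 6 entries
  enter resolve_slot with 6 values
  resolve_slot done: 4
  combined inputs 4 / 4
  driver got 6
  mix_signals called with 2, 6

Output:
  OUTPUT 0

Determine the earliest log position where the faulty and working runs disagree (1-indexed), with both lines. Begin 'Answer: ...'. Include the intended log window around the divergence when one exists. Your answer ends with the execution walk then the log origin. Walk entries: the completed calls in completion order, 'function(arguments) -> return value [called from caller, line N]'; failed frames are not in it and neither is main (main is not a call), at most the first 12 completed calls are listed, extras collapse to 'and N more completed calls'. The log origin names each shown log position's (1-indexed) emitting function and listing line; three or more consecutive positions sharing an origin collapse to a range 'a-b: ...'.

Answer: at position 7 the run shows 'mix_signals called with 2, 6' where the working version logs 'mix_signals called with 6, 2'.
Intended log window:
  5: combined inputs 4 / 4
  6: driver got 6
  7: mix_signals called with 6, 2
Execution walk:
  resolve_slot([7, 12, 11, 5, 7, 4]) -> 4  [called from locate_pivot, line 17]
  gauge_drift(0, 6) -> 6  [called from gauge_drift, line 4]
  gauge_drift(2, 4) -> 6  [called from gauge_drift, line 4]
  gauge_drift(4, 0) -> 6  [called from locate_pivot, line 20]
  locate_pivot([7, 12, 11, 5, 7, 4]) -> 6  [called from main, line 32]
  mix_signals(2, 6) -> 0  [called from main, line 34]
Log line origins:
  1: emitted by main (line 31)
  2: emitted by locate_pivot (line 16)
  3: emitted by resolve_slot (line 7)
  4: emitted by resolve_slot (line 12)
  5: emitted by locate_pivot (line 19)
  6: emitted by main (line 33)
  7: emitted by mix_signals (line 23)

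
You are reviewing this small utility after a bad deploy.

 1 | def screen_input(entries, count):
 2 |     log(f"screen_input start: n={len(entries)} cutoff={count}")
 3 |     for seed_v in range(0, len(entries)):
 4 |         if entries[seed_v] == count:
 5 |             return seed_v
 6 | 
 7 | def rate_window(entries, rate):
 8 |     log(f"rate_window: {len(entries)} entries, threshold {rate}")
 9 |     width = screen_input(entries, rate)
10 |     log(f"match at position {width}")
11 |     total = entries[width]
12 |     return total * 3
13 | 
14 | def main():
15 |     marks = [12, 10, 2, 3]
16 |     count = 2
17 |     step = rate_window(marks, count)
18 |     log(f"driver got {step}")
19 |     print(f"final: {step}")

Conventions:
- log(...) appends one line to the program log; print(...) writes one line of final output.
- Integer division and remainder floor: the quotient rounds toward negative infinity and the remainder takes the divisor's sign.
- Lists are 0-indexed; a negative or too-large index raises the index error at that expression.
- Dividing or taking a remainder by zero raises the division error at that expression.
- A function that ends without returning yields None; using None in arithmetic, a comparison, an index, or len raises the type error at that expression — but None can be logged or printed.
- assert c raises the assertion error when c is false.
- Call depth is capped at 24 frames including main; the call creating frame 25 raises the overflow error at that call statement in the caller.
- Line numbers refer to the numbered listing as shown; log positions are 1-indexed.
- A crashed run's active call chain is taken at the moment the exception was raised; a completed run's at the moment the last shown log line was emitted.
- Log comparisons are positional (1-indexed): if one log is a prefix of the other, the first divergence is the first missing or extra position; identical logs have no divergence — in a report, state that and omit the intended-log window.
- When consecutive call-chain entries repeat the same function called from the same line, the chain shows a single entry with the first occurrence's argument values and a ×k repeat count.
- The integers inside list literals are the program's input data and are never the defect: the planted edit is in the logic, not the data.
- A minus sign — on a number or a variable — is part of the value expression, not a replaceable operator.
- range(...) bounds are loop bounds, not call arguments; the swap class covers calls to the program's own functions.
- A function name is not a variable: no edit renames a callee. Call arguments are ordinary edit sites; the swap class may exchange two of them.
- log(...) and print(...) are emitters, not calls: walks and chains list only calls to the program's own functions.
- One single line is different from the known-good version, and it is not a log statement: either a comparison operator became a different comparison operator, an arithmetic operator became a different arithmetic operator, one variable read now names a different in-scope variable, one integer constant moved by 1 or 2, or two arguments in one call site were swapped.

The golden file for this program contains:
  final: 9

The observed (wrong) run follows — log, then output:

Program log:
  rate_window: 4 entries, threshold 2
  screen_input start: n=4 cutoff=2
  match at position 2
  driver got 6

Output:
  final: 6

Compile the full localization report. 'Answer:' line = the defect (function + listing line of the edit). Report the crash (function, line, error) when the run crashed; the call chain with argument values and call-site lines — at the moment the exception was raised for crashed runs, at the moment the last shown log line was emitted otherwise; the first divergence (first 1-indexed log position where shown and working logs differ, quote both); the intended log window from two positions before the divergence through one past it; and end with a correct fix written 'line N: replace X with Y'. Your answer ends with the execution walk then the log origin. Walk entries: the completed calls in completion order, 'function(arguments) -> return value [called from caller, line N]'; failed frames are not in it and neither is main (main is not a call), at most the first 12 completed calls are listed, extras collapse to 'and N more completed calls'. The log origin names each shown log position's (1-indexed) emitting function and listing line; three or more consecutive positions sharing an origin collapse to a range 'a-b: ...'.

Answer: the defect is in main at line 16.
Key observation: At log position 1 the runs split — shown 'rate_window: 4 entries, threshold 2', but the working version logs 'rate_window: 4 entries, threshold 3'.
Call chain: main.
First divergence: at position 1 the run shows 'rate_window: 4 entries, threshold 2' where the working version logs 'rate_window: 4 entries, threshold 3'.
Intended log window:
  1: rate_window: 4 entries, threshold 3
  2: screen_input start: n=4 cutoff=3
Execution walk:
  screen_input([12, 10, 2, 3], 2) -> 2  [called from rate_window, line 9]
  rate_window([12, 10, 2, 3], 2) -> 6  [called from main, line 17]
Log origins:
  1: logged in rate_window at line 8
  2: logged in screen_input at line 2
  3: logged in rate_window at line 10
  4: logged in main at line 18
A correct fix: line 16: replace `2` with `3`.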